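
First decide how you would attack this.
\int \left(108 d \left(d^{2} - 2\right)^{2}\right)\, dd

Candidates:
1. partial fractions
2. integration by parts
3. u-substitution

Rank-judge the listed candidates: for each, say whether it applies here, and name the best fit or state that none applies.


Best approach: u-substitution — collected, the integrand has one factor that is, up to a constant, the derivative of an inner expression the rest depends on — substitute for that inner expression. Expanding everything out would also get there; the substitution is the systematic route.
- partial fractions: the expression is not a ratio of polynomials that decomposes further.
- integration by parts — splitting off a factor buys nothing — the integrand integrates directly without parts.
- u-substitution: yes, a natural case for it.


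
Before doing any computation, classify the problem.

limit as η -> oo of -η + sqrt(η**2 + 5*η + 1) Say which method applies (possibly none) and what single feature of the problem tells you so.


Verdict: conjugate multiplication — two divergent pieces with a minus sign between them and a radical in the mix: rationalize sqrt(η**2 + 5*η + 1) - η before any limit law applies.


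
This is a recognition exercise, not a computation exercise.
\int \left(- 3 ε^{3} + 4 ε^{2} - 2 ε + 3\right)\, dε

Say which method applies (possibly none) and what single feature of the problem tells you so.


Verdict: no special technique — a term-by-term power-rule job in ε; no substitution or rearrangement earns its keep here.


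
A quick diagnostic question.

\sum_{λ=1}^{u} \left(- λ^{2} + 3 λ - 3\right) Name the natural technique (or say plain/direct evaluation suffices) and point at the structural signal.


Best approach: no special technique — this is bookkeeping, not technique: standard formulas for sums of constant-multiple powers of λ apply termwise.


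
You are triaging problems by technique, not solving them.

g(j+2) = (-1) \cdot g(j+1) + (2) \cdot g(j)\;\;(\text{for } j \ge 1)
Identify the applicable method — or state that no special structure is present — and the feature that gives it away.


Best approach: the characteristic-root method — because shifting j leaves the equation's coefficients unchanged, exponential trials reduce it to algebra.


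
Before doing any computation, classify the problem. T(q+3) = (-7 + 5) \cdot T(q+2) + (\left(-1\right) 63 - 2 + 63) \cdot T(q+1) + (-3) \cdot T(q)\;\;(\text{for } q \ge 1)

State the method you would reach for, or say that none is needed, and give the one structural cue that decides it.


Diagnosis: the characteristic-root method — the recurrence is linear and homogeneous with constant coefficients, so the ansatz r^q turns it into a polynomial equation for r.


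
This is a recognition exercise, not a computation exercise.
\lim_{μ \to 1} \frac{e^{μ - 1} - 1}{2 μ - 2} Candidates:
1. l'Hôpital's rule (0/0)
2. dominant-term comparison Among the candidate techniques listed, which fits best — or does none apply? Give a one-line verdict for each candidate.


Verdict: l'Hôpital's rule (0/0) — numerator and denominator both vanish at 1 — a genuine 0/0 form, which is exactly when l'Hôpital applies. The standard small-argument limits would also carry it; the rule is the systematic route.
- l'Hôpital's rule (0/0): a fit — the right tool for this form.
- dominant-term comparison — no dominant-degree comparison decides it.


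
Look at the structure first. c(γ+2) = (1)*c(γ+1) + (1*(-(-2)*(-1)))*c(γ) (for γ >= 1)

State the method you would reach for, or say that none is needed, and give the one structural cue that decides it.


Method: the characteristic-root method — the recurrence treats every index alike (constant coefficients, no forcing) — precisely the regime where r^γ trials close it.


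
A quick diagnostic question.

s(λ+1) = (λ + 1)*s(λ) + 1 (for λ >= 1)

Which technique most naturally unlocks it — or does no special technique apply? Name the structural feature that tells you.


Method: a summation factor — first-order, linear, moving coefficient λ + 1: the discrete analogue of an integrating factor handles it.


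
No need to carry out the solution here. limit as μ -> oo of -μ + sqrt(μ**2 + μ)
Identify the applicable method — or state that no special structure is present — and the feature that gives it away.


Best approach: conjugate multiplication — two divergent pieces with a minus sign between them and a radical in the mix: rationalize sqrt(μ**2 + μ) - μ before any limit law applies.


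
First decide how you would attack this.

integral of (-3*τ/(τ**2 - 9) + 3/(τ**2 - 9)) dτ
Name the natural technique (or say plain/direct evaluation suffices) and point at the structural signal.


Method: partial fractions — with τ**2 - 9 factorable and the degree on top strictly smaller, simple-fraction decomposition is immediate.


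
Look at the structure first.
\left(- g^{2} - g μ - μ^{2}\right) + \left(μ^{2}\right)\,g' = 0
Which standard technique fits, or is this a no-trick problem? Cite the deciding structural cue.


Best approach: the homogeneous substitution — the slope's numerator and denominator have matching total degree, so it depends only on g/μ and the ratio substitution collapses it.


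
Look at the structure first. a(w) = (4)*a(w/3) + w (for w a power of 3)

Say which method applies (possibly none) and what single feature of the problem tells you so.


Diagnosis: the master substitution — the argument w/3 divides the index by 3; the standard w = 3^m substitution converts it to a constant-shift recurrence.


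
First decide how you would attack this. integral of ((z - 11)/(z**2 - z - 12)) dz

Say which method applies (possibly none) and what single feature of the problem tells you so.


Diagnosis: partial fractions — break z**2 - z - 12 into its roots and the integral splits into logarithm-sized bites.


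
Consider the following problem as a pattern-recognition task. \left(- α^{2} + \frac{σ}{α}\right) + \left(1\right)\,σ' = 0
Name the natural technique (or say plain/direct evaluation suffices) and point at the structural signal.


Best approach: a linear integrating factor — the unknown enters only to the first power against a nonzero forcing term — the integrating-factor template applies directly.


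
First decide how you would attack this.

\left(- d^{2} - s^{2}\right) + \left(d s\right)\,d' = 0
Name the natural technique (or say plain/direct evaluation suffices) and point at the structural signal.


Technique: the homogeneous substitution — the slope is degree-zero homogeneous: the ratio substitution v = d/s collapses it. A Bernoulli rewrite works here as the equation stands — the homogeneous substitution is the more immediate reading.


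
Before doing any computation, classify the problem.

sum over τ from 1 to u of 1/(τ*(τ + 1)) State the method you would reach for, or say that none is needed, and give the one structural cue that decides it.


Verdict: telescoping — one partial-fraction pass turns 1/(τ*(τ + 1)) into a shifted difference, and shifted differences telescope.


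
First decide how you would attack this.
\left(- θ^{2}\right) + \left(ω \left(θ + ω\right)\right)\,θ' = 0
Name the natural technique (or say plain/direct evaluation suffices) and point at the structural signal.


Verdict: the homogeneous substitution — solved for the derivative, the right side is unchanged under scaling ω and θ together — it depends only on the ratio θ/ω, so substitute a single ratio variable. This can also be massaged into Bernoulli form (the roles of the variables may need exchanging); the homogeneous substitution avoids that setup.


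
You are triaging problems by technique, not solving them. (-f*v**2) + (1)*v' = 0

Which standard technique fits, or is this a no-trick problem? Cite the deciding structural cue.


Technique: separation of variables — solved for the derivative, the right side factors as f times v**2 — all f-dependence separates from all v-dependence.


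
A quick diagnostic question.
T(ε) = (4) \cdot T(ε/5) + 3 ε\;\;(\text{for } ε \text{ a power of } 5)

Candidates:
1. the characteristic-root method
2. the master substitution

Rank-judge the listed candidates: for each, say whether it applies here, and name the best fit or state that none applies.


Diagnosis: the master substitution — the argument shrinks by the factor 5, so measure the index on a logarithmic scale and the recursion becomes a shift.
- the characteristic-root method — the recursion divides its index rather than shifting it — outside the constant-shift family the root method covers.
- the master substitution: yes, a natural case for it.


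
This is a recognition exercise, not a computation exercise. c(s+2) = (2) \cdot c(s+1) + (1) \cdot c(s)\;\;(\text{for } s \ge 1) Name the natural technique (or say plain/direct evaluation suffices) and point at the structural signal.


Method: the characteristic-root method — try a geometric ansatz r^s: constant coefficients turn the recurrence into one polynomial equation in r.


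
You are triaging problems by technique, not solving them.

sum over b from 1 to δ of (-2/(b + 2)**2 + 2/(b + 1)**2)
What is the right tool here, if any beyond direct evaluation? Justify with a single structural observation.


Verdict: telescoping — the summand is 2/(b + 1)**2 minus the same expression shifted by one, so consecutive terms cancel in pairs.


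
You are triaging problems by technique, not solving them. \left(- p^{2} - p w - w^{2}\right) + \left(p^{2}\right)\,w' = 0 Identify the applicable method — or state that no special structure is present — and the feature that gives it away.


Diagnosis: the homogeneous substitution — scaling p and w together leaves the slope fixed — it depends only on w/p, so substitute the ratio.


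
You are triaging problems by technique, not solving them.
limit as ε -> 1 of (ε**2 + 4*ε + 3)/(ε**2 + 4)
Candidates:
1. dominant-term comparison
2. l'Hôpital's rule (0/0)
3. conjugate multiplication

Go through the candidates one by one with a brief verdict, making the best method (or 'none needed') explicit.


Verdict: no special technique — no vanishing denominator and no indeterminate clash at the point — evaluation is immediate.
- dominant-term comparison — no ranking of term growth rates resolves the limit here.
- l'Hôpital's rule (0/0): substituting the point gives a finite value outright — there is no indeterminate clash to repair.
- conjugate multiplication — no difference of divergent radicals appears, so rationalizing has nothing to cancel.


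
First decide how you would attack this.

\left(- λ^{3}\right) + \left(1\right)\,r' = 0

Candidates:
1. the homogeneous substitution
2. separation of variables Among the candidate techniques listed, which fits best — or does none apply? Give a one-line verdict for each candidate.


Technique: no special technique — with r absent the equation is not coupled at all: direct integration in λ.
- the homogeneous substitution — the slope changes under joint rescaling, failing the degree-zero test.
- separation of variables — with no unknown in the slope, separating variables is a formality — the equation integrates directly.


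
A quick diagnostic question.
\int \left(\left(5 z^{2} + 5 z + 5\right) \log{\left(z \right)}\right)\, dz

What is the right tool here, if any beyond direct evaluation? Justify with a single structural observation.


Verdict: integration by parts — the logarithm \log{\left(z \right)} has no power-rule antiderivative to read off directly, but its derivative is algebraic — so differentiate \log{\left(z \right)} and integrate the polynomial factor 5 z^{2} + 5 z + 5.


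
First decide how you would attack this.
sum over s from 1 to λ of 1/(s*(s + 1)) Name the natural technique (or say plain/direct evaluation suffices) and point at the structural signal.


Best approach: telescoping — one partial-fraction pass turns 1/(s*(s + 1)) into a shifted difference, and shifted differences telescope.


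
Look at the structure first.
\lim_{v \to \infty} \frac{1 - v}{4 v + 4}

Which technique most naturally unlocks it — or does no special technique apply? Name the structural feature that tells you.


Best approach: dominant-term comparison — divide by the highest power of v present: lower-order terms vanish and the dominant ratio remains. Viewed as a single quotient this is an ∞/∞ form — an at-infinity application of l'Hôpital's rule would also resolve it; comparing leading growth reads the answer without differentiating.


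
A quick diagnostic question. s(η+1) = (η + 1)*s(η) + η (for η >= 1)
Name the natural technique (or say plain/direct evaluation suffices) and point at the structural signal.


Diagnosis: a summation factor — one-term recursion with variable weight η + 1 is solved by product normalization, not by root-finding.


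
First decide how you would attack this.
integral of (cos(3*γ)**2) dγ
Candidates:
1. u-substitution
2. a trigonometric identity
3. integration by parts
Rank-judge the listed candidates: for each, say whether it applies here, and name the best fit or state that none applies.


Diagnosis: a trigonometric identity — the even trigonometric power cos(3*γ)**2 reduces by a double-angle identity before any integration is attempted.
- u-substitution — no subexpression of the integrand pairs with its own derivative as a factor — individual terms may offer their own substitutions, but any change of variable covering the whole integral would have to be constructed from outside the expression.
- a trigonometric identity: yes, a natural case for it.
- integration by parts: not the fit here: there is no polynomial factor to ladder down — parts can still close the trigonometric product by recursion, though the identity rewrite is the direct route.


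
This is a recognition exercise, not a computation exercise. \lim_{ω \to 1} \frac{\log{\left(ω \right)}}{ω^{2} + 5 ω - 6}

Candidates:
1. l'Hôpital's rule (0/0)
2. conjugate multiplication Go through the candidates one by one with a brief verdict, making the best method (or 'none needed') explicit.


Technique: l'Hôpital's rule (0/0) — numerator and denominator both vanish at 1 — a genuine 0/0 form, which is exactly when l'Hôpital applies. One could equally expand both pieces locally and compare leading terms; the rule does that in one stroke.
- l'Hôpital's rule (0/0) — a fit — the right tool for this form.
- conjugate multiplication — the conjugate move applies to radical differences, which this is not.


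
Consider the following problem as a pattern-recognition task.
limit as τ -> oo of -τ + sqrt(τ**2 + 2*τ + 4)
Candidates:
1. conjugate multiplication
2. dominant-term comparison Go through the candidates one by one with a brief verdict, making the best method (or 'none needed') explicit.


Diagnosis: conjugate multiplication — infinity minus infinity with a radical in play — multiply by the conjugate so the divergences of sqrt(τ**2 + 2*τ + 4) and τ annihilate.
- conjugate multiplication: applicable, and directly so.
- dominant-term comparison — this limit is not decided by comparing leading-term growth at infinity.


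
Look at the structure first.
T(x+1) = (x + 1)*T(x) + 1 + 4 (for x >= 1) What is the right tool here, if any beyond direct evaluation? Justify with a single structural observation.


Technique: a summation factor — it is first-order linear but the coefficient x + 1 depends on the index, so multiply through by a summation factor to telescope it.


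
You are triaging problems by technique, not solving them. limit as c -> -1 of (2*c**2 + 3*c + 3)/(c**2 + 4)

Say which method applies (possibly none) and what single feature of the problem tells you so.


Diagnosis: no special technique — no zero denominators, no indeterminate clash at -1 — substitute and read off the value.


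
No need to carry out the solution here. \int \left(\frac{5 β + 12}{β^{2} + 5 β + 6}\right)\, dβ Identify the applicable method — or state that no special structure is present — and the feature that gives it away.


Method: partial fractions — with β^{2} + 5 β + 6 factorable and the degree on top strictly smaller, simple-fraction decomposition is immediate.


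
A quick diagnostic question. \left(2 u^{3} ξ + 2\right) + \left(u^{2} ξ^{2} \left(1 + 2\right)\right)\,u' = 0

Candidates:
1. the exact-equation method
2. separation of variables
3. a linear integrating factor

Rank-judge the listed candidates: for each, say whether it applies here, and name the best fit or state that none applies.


Diagnosis: the exact-equation method — equality of cross partials is the green light — assemble the potential function term by term.
- the exact-equation method — applies; the problem has the shape this method handles.
- separation of variables — the two dependences do not factor apart.
- a linear integrating factor: a nonlinear term in the unknown puts this outside the integrating-factor template.


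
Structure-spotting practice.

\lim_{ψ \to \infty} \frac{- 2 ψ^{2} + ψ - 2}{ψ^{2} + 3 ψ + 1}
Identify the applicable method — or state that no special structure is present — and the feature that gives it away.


Method: dominant-term comparison — growth-rate triage: the leading powers of ψ decide the limit, everything else is noise. Viewed as a single quotient this is an ∞/∞ form — an at-infinity application of l'Hôpital's rule would also resolve it; comparing leading growth reads the answer without differentiating.


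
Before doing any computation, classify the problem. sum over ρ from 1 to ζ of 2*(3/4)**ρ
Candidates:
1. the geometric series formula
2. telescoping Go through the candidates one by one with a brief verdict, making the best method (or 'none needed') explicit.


Diagnosis: the geometric series formula — check a ratio of consecutive terms: it is 3/4, independent of the index, so the geometric formula closes the sum.
- the geometric series formula — yes — fits the structure here.
- telescoping: neither a shifted-difference shape nor integer-spaced poles are present.


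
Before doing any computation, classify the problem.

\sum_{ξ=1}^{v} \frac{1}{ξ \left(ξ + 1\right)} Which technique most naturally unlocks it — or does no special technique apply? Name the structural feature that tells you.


Verdict: telescoping — the summand \frac{1}{ξ \left(ξ + 1\right)} decomposes into fractions whose poles differ by an integer shift — the series collapses.


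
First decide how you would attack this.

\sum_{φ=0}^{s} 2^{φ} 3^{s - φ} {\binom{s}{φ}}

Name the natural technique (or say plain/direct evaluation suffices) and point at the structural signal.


Verdict: the binomial theorem — {\binom{s}{φ}} weighting matched powers of 2 and 3 is the expanded form of (2 + 3)^s — fold it back up.


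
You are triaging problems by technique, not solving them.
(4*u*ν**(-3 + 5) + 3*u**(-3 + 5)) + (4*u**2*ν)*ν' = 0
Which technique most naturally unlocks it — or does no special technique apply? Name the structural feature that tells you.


Technique: the exact-equation method — because the two cross partials coincide, the form is conservative as written — recover its potential in (u, ν).


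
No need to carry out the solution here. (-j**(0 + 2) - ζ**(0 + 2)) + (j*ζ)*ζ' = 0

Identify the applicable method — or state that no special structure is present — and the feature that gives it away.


Verdict: the homogeneous substitution — scaling j and ζ together leaves the slope fixed — it depends only on ζ/j, so substitute the ratio. A Bernoulli substitution is a fair alternative on this equation directly; the homogeneous reading takes it as given.


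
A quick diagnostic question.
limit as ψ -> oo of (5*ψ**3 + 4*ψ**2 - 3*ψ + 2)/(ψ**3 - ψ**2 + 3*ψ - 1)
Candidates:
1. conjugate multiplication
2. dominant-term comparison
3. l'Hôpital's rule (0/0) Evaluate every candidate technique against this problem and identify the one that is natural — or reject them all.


Verdict: dominant-term comparison — at large ψ only the top-degree terms survive; compare the leading terms and the limit falls out.
- conjugate multiplication: no divergent radical difference is present for a conjugate pair to cancel.
- dominant-term comparison — yes — fits the structure here.
- l'Hôpital's rule (0/0): as a single quotient the expression runs to ∞/∞ at the limit point — an at-infinity form of the rule would apply, though the leading-growth comparison is the direct reading.


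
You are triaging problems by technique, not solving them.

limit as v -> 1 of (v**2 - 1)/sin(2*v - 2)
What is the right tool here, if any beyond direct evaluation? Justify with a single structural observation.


Verdict: l'Hôpital's rule (0/0) — both numerator and denominator vanish at 1: the genuine 0/0 indeterminate that l'Hôpital exists for. Known elementary limits would finish this too — the rule just bypasses the case analysis.


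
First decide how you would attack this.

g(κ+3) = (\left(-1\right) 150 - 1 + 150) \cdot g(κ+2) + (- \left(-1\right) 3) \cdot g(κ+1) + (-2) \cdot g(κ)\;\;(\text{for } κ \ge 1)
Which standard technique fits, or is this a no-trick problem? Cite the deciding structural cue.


Method: the characteristic-root method — shift-invariance with fixed coefficients calls for exponential trials; the characteristic polynomial finds every r^κ.


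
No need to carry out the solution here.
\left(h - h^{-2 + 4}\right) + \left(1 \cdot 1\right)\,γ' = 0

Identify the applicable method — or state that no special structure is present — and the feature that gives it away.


Technique: no special technique — solved for the derivative, no γ appears — this is antidifferentiation in h wearing ODE clothing.


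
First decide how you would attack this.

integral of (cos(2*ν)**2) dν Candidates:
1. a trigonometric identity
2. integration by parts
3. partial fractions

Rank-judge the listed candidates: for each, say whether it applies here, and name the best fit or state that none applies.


Technique: a trigonometric identity — reduce cos(2*ν)**2 with the power-reduction formula and the integral becomes first-degree trigonometry.
- a trigonometric identity: applies; the problem has the shape this method handles.
- integration by parts — not the fit here: there is no polynomial factor to ladder down — parts can still close the trigonometric product by recursion, though the identity rewrite is the direct route.
- partial fractions: the expression is not a ratio of polynomials that decomposes further.


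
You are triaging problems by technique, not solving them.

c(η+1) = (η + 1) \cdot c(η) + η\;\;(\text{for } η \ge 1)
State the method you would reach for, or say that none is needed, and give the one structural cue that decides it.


Best approach: a summation factor — first-order, linear, moving coefficient η + 1: the discrete analogue of an integrating factor handles it.


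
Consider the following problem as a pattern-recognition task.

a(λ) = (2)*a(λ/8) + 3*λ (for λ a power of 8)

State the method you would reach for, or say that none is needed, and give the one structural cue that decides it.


Diagnosis: the master substitution — index division is the fingerprint: λ/8 in the recursive call means substitute λ = 8^m.


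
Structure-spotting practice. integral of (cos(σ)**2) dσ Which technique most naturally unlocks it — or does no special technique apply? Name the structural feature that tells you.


Diagnosis: a trigonometric identity — cos(σ)**2 calls for power reduction: rewrite via double angles before any antiderivative is attempted.


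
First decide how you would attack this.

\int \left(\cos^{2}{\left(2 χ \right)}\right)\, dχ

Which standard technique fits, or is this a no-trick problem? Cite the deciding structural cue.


Diagnosis: a trigonometric identity — reduce \cos^{2}{\left(2 χ \right)} with the power-reduction formula and the integral becomes first-degree trigonometry.


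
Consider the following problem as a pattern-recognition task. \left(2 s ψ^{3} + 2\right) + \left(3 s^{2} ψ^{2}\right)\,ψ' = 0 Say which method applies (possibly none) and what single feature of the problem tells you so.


Method: the exact-equation method — d/dψ of 2 s ψ^{3} + 2 equals d/ds of 3 s^{2} ψ^{2}: the form is a total differential of one potential — integrate it exactly.


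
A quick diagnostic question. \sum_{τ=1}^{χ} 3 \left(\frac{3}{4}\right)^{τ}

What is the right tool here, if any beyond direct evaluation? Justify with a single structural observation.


Verdict: the geometric series formula — check a ratio of consecutive terms: it is \frac{3}{4}, independent of the index, so the geometric formula closes the sum.


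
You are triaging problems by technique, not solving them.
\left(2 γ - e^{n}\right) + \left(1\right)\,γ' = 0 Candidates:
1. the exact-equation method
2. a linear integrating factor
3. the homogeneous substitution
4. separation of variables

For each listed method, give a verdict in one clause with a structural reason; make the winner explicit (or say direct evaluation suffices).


Method: a linear integrating factor — γ enters only linearly with coefficient 2; multiply by exp of the integral of 2 and the left side becomes one derivative.
- the exact-equation method: the cross partial derivatives disagree, so no single potential exists.
- a linear integrating factor: applies; the problem has the shape this method handles.
- the homogeneous substitution: the slope is not a function of the ratio of the variables alone.
- separation of variables — no division isolates the independent variable from the unknown.


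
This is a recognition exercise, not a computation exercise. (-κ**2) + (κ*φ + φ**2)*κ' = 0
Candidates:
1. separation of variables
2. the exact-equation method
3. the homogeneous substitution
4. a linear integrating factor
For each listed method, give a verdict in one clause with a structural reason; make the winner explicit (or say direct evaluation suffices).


Best approach: the homogeneous substitution — the slope is degree-zero homogeneous: the ratio substitution v = κ/φ collapses it. This can also be massaged into Bernoulli form (the roles of the variables may need exchanging); the homogeneous substitution avoids that setup.
- separation of variables — no algebra isolates the independent variable on one side and the unknown on the other.
- the exact-equation method — the mixed partial derivatives differ, so the left side is not a total differential.
- the homogeneous substitution — yes — fits the structure here.
- a linear integrating factor — a nonlinear term in the unknown puts this outside the integrating-factor template.


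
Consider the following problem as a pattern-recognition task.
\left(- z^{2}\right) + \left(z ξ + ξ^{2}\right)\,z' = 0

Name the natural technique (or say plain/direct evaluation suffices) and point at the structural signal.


Technique: the homogeneous substitution — scaling ξ and z together leaves the slope fixed — it depends only on z/ξ, so substitute the ratio. Rewriting — with the variables' roles exchanged where the shape demands it — would expose a Bernoulli structure too; the homogeneous substitution simply reads the degrees directly.


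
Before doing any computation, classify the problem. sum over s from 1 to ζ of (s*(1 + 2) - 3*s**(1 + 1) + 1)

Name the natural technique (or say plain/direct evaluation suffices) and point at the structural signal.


Diagnosis: no special technique — this is bookkeeping, not technique: standard formulas for sums of constant-multiple powers of s apply termwise.


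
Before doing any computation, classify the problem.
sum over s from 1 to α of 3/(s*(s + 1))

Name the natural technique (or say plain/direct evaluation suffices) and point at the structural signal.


Diagnosis: telescoping — the summand 3/(s*(s + 1)) decomposes into fractions whose poles differ by an integer shift — the series collapses.


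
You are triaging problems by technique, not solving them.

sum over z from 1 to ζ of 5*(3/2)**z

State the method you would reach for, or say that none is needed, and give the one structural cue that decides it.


Diagnosis: the geometric series formula — the ratio of consecutive terms is the constant 3/2, independent of the index — a geometric sum.


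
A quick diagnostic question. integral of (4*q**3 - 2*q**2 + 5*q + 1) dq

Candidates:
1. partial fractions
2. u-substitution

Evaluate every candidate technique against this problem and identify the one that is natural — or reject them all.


Method: no special technique — scan for structure and find none: constant multiples of powers of q, integrate directly.
- partial fractions — the expression is not a ratio of polynomials that decomposes further.
- u-substitution — any workable substitution here is cosmetic — the integrand is already in directly integrable form.


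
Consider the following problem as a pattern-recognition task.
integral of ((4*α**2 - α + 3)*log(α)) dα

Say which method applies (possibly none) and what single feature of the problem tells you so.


Diagnosis: integration by parts — logs resist antidifferentiation but differentiate beautifully; pair log(α) with the polynomial 4*α**2 - α + 3 via parts.


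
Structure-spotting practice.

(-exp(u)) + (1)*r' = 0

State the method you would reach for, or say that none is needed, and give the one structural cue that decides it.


Technique: no special technique — the slope is a function of u alone, so integrate both sides directly.


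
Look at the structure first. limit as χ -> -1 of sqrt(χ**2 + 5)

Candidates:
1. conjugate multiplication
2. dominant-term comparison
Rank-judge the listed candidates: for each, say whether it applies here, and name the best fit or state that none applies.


Verdict: no special technique — the function is continuous at -1; evaluation is itself the limit, no machinery required.
- conjugate multiplication: the conjugate move applies to radical differences, which this is not.
- dominant-term comparison: no dominant-degree comparison decides it.


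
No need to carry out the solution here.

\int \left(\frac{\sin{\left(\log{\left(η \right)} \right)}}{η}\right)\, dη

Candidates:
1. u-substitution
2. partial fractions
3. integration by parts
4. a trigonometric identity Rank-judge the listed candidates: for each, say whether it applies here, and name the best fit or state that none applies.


Diagnosis: u-substitution — collected, the integrand has one factor that is, up to a constant, the derivative of an inner expression the rest depends on — substitute for that inner expression.
- u-substitution — applies; the problem has the shape this method handles.
- partial fractions: there is no rational-function structure to decompose.
- integration by parts: there is no nonconstant-polynomial-times-kernel split with an exp, sine, cosine (degree-1 argument), or logarithm partner.
- a trigonometric identity — the trigonometric factor has no even power to reduce and no cross-frequency product to convert — the standard power-reduction and product-to-sum identities do not engage it.


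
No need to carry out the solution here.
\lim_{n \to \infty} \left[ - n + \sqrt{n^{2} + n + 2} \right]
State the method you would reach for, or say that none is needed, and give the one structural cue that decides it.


Technique: conjugate multiplication — \sqrt{n^{2} + n + 2} and n both blow up, but their difference is tame once the conjugate rationalizes it.


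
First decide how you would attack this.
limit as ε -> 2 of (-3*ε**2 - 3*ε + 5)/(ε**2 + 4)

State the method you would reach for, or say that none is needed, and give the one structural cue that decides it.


Method: no special technique — no zero denominators, no indeterminate clash at 2 — substitute and read off the value.


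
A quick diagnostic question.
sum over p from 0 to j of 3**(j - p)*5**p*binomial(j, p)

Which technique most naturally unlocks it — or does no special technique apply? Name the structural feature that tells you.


Technique: the binomial theorem — the summand is term p of a binomial expansion in 5 and 3; the whole sum is a single power.


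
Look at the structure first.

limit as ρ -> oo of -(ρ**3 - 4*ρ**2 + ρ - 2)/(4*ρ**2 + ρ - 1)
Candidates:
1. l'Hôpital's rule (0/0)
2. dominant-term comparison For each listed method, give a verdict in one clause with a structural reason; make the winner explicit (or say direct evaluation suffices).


Technique: dominant-term comparison — divide through by the highest power of ρ; every lower-order term dies and the dominant terms decide the limit.
- l'Hôpital's rule (0/0) — viewed as a single quotient this runs to ∞/∞, not the 0/0 clash this candidate addresses; an at-infinity variant of the rule would resolve it, but comparing leading growth reads the answer without differentiating.
- dominant-term comparison: applicable, and directly so.


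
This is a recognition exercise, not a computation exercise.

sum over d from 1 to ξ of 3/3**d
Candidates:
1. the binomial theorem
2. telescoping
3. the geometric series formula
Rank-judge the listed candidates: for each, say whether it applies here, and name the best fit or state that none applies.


Diagnosis: the geometric series formula — consecutive terms stand in a fixed index-free ratio — the geometric sum formula closes it.
- the binomial theorem: the terms do not reassemble into a binomial power.
- telescoping — neither a shifted-difference shape nor integer-spaced poles are present.
- the geometric series formula — a fit — the right tool for this form.


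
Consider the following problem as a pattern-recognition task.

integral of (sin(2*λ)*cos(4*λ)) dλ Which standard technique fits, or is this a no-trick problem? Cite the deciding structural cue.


Best approach: a trigonometric identity — sin(2*λ)*cos(4*λ) mixes two frequencies; the product-to-sum identity splits it into single-frequency sinusoids.


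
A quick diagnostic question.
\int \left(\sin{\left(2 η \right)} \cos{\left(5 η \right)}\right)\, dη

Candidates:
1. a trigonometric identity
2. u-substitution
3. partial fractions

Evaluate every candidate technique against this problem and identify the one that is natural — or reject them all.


Diagnosis: a trigonometric identity — distinct frequencies under one product (\sin{\left(2 η \right)} \cos{\left(5 η \right)}): the product-to-sum identity is the systematic route to an integrable form.
- a trigonometric identity — applies; the problem has the shape this method handles.
- u-substitution: no subexpression of the integrand pairs with its own derivative as a factor — individual terms may offer their own substitutions, but any change of variable covering the whole integral would have to be constructed from outside the expression.
- partial fractions — there is no rational-function structure to decompose.


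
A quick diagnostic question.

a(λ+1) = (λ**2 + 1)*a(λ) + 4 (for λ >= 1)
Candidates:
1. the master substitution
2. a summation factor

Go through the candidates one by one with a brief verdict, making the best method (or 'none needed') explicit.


Technique: a summation factor — because the multiplier λ**2 + 1 is index-dependent, divide through by its running product and sum the resulting differences.
- the master substitution: the recursion steps by a constant offset, so exponential reindexing is pointless.
- a summation factor: yes — fits the structure here.


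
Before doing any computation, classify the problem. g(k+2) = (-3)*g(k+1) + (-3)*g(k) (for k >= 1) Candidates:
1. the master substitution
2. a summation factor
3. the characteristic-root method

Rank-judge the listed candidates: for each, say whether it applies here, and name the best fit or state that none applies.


Technique: the characteristic-root method — constant coefficients and linearity mean the ansatz r^k reduces it to solving the characteristic polynomial.
- the master substitution — the recursion shifts the index rather than dividing it.
- a summation factor — a summation factor telescopes one-step recursions; this one carries higher-order memory.
- the characteristic-root method — yes — fits the structure here.


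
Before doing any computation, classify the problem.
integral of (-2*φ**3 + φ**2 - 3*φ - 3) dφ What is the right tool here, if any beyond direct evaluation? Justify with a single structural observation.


Method: no special technique — a term-by-term power-rule job in φ; no substitution or rearrangement earns its keep here.


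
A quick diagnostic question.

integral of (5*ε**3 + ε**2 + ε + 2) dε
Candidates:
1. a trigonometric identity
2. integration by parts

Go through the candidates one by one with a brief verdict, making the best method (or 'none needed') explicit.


Method: no special technique — a term-by-term power-rule job in ε; no substitution or rearrangement earns its keep here.
- a trigonometric identity: with no trigonometric functions present, identity rewriting has no target.
- integration by parts: splitting off a factor buys nothing — the integrand integrates directly without parts.


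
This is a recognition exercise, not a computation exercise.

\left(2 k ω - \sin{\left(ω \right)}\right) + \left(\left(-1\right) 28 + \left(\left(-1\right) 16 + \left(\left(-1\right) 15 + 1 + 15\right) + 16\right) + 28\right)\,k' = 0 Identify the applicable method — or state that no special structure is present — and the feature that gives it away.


Verdict: a linear integrating factor — the unknown enters only to the first power against a nonzero forcing term — the integrating-factor template applies directly.


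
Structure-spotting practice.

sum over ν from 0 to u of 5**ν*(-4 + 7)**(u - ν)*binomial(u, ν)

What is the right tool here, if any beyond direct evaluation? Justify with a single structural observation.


Best approach: the binomial theorem — the binomial coefficients weight matched powers of 5 and (-4 + 7), which is exactly the expansion of a binomial power.


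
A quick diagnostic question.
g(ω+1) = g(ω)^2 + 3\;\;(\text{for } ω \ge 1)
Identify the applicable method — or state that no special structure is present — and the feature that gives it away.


Verdict: no special technique — the recurrence is nonlinear in the sequence values; study it directly, no linear machinery applies.


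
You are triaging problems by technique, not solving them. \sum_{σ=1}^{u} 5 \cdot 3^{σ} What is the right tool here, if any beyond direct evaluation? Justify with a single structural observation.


Method: the geometric series formula — each summand is the previous one scaled by 3; that constant multiplier is itself the geometric structure.


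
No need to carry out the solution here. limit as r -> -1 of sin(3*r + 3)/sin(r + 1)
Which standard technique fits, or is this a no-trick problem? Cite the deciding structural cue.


Diagnosis: l'Hôpital's rule (0/0) — the 0/0 form at -1 is the signature situation for l'Hôpital's rule. One could equally expand both pieces locally and compare leading terms; the rule does that in one stroke.


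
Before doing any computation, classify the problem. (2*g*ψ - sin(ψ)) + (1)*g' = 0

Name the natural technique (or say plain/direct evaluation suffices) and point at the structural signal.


Verdict: a linear integrating factor — linear in the unknown with genuine forcing: multiply through by the exponential of the integrated coefficient and the left side closes into one derivative.
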